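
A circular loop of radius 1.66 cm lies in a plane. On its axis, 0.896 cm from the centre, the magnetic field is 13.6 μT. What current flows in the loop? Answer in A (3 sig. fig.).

On the axis of a loop, B = μ₀IR²/[2(R²+z²)^(3/2)], so I = 2B(R²+z²)^(3/2)/(μ₀R²).
R² + z² = 0.0002756 + 8.028×10⁻⁵ = 0.0003558 m²; raised to 3/2 gives 6.71×10⁻⁶ m³.
I = 2 × 1.36×10⁻⁵ × 6.71×10⁻⁶ / (1.26×10⁻⁶ × 0.0002756) = 0.527 A.

I ≈ 0.527 A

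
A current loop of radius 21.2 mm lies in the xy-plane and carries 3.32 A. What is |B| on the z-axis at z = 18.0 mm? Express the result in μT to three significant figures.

On the axis of a circular loop, B = μ₀IR² / [2(R²+z²)^(3/2)].
R² + z² = (0.0212)² + (0.018)² = 0.0007734 m², and (R²+z²)^(3/2) = 2.15×10⁻⁵ m³.
B = (4π×10⁻⁷ × 3.32 × 0.0004494) / (2 × 2.15×10⁻⁵) = 4.36×10⁻⁵ T.

B ≈ 43.6 μT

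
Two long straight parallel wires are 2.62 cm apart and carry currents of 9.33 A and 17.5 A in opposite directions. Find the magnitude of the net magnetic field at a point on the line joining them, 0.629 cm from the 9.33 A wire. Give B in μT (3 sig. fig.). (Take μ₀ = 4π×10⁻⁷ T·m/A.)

Each long wire gives B = μ₀I/(2πd). Distances are d₁ = 0.00629 m and d₂ = 0.01991 m.
B₁ = 2.97×10⁻⁴ T, B₂ = 1.76×10⁻⁴ T.
Between antiparallel currents both contributions point the same way, so they add. B = B₁ + B₂ = 2.97×10⁻⁴ + 1.76×10⁻⁴ = 4.72×10⁻⁴ T.

B ≈ 472 μT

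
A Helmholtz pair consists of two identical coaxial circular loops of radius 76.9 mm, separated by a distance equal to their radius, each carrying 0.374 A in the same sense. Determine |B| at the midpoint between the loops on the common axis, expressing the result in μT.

B ≈ 4.37 μT

Each loop contributes B = μ₀IR²/[2(R²+z²)^(3/2)] on the axis, with z measured from that loop.
Loop 1 (z = 0.03845 m): B₁ = 2.19×10⁻⁶ T. Loop 2 (z = 0.03845 m): B₂ = 2.19×10⁻⁶ T.
The fields add: B = B₁ + B₂ = 4.37×10⁻⁶ T.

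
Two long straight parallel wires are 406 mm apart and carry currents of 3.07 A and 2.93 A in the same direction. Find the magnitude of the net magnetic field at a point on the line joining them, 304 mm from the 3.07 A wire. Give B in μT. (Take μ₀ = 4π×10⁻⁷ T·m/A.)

Each long wire gives B = μ₀I/(2πd). Distances are d₁ = 0.304 m and d₂ = 0.102 m.
B₁ = 2.02×10⁻⁶ T, B₂ = 5.75×10⁻⁶ T.
Between parallel currents the two contributions point in opposite directions, so they subtract. B = |B₁ − B₂| = |2.02×10⁻⁶ − 5.75×10⁻⁶| = 3.73×10⁻⁶ T.

B ≈ 3.73 μT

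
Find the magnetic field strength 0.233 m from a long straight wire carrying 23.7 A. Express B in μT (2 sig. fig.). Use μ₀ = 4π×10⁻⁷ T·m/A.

For an infinitely long straight wire, B = μ₀I/(2πd).
B = (4π×10⁻⁷ × 23.7) / (2π × 0.233) = 2.03×10⁻⁵ T.

B ≈ 20 μT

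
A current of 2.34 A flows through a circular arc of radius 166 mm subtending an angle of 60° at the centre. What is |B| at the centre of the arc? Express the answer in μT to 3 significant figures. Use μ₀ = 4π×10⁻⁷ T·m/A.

The Biot–Savart field of a circular arc at its centre is B = μ₀Iφ/(4πR), with φ = 1.047 rad.
B = (4π×10⁻⁷ × 2.34 × 1.047) / (4π × 0.166) = 1.48×10⁻⁶ T.

B ≈ 1.48 μT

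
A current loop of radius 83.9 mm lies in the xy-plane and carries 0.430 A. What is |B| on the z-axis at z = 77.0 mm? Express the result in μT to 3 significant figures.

On the axis of a circular loop, B = μ₀IR² / [2(R²+z²)^(3/2)].
R² + z² = (0.0839)² + (0.077)² = 0.01297 m², and (R²+z²)^(3/2) = 1.48×10⁻³ m³.
B = (4π×10⁻⁷ × 0.430 × 0.007039) / (2 × 1.48×10⁻³) = 1.29×10⁻⁶ T.

B ≈ 1.29 μT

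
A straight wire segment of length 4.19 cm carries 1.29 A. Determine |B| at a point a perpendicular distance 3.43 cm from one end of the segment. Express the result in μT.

For a finite straight segment, B = (μ₀I/4πd)(sinθ₁ + sinθ₂), where θ₁, θ₂ are the angles from the perpendicular to each end.
The perpendicular foot is at one end, so the two end-offsets along the wire are 0 and L = 0.0419 m.
sinθ₁ = 0/√(0²+0.0343²) = 0.0000; sinθ₂ = 0.0419/√(0.0419²+0.0343²) = 0.7738.
B = (4π×10⁻⁷ × 1.29) / (4π × 0.0343) × (0.0000 + 0.7738) = 2.91×10⁻⁶ T.

B ≈ 2.91 μT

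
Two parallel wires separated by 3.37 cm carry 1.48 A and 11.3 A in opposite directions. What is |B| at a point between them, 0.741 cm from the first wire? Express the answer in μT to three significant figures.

Each long wire gives B = μ₀I/(2πd). Distances are d₁ = 0.00741 m and d₂ = 0.02629 m.
B₁ = 3.99×10⁻⁵ T, B₂ = 8.60×10⁻⁵ T.
Between antiparallel currents both contributions point the same way, so they add. B = B₁ + B₂ = 3.99×10⁻⁵ + 8.60×10⁻⁵ = 1.26×10⁻⁴ T.

B ≈ 126 μT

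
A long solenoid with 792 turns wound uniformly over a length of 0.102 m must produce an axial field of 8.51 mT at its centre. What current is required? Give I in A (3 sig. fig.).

Inside a long solenoid B = μ₀nI with n = 7765 m⁻¹, so I = B/(μ₀n).
I = 8.51×10⁻³ / (4π×10⁻⁷ × 7765) = 0.872 A.

I ≈ 0.872 A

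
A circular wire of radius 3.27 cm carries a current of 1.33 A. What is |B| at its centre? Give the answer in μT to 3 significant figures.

B ≈ 25.6 μT

At the centre of a circular loop the Biot–Savart law gives B = μ₀I/(2R).
B = (4π×10⁻⁷ × 1.33) / (2 × 0.0327) = 2.56×10⁻⁵ T.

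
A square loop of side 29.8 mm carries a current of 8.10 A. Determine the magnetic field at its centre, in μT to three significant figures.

B ≈ 308 μT

Each side is a finite straight segment at perpendicular distance d = a/(2 tan(π/4)) = 0.0149 m from the centre, with end-angles ±π/4.
One side contributes B₁ = (μ₀I/4πd)·2 sin(π/4) = 7.69×10⁻⁵ T.
All 4 sides add in the same direction: B = 4 × 7.69×10⁻⁵ = 3.08×10⁻⁴ T.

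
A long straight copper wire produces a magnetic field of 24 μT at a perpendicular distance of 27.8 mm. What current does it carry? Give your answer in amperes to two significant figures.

For a long straight wire B = μ₀I/(2πd), so I = 2πdB/μ₀.
I = 2π × 0.0278 × 2.40×10⁻⁵ / (4π×10⁻⁷) = 3.34 A.

I ≈ 3.3 A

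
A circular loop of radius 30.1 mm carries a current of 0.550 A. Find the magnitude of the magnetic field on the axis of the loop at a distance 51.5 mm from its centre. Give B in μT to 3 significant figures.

B ≈ 1.48 μT

On the axis of a circular loop, B = μ₀IR² / [2(R²+z²)^(3/2)].
R² + z² = (0.0301)² + (0.0515)² = 0.003558 m², and (R²+z²)^(3/2) = 2.12×10⁻⁴ m³.
B = (4π×10⁻⁷ × 0.550 × 0.000906) / (2 × 2.12×10⁻⁴) = 1.48×10⁻⁶ T.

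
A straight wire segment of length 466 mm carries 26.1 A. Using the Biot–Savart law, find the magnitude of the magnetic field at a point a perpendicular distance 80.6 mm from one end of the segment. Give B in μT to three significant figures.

For a finite straight segment, B = (μ₀I/4πd)(sinθ₁ + sinθ₂), where θ₁, θ₂ are the angles from the perpendicular to each end.
The perpendicular foot is at one end, so the two end-offsets along the wire are 0 and L = 0.466 m.
sinθ₁ = 0/√(0²+0.0806²) = 0.0000; sinθ₂ = 0.466/√(0.466²+0.0806²) = 0.9854.
B = (4π×10⁻⁷ × 26.1) / (4π × 0.0806) × (0.0000 + 0.9854) = 3.19×10⁻⁵ T.

B ≈ 31.9 μT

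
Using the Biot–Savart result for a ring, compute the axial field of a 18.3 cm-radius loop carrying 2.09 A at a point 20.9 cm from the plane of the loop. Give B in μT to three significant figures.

B ≈ 2.05 μT

On the axis of a circular loop, B = μ₀IR² / [2(R²+z²)^(3/2)].
R² + z² = (0.183)² + (0.209)² = 0.07717 m², and (R²+z²)^(3/2) = 2.14×10⁻² m³.
B = (4π×10⁻⁷ × 2.09 × 0.03349) / (2 × 2.14×10⁻²) = 2.05×10⁻⁶ T.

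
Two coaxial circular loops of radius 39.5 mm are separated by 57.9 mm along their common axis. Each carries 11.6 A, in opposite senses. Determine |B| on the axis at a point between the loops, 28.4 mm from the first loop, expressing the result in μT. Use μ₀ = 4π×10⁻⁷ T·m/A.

B ≈ 3.86 μT

Each loop contributes B = μ₀IR²/[2(R²+z²)^(3/2)] on the axis, with z measured from that loop.
Loop 1 (z = 0.0284 m): B₁ = 9.88×10⁻⁵ T. Loop 2 (z = 0.0295 m): B₂ = 9.49×10⁻⁵ T.
The fields oppose: B = |B₁ − B₂| = 3.86×10⁻⁶ T.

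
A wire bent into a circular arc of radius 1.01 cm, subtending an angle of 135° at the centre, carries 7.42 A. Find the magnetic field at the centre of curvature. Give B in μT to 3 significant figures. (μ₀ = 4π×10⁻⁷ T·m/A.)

B ≈ 173 μT

The Biot–Savart field of a circular arc at its centre is B = μ₀Iφ/(4πR), with φ = 2.356 rad.
B = (4π×10⁻⁷ × 7.42 × 2.356) / (4π × 0.0101) = 1.73×10⁻⁴ T.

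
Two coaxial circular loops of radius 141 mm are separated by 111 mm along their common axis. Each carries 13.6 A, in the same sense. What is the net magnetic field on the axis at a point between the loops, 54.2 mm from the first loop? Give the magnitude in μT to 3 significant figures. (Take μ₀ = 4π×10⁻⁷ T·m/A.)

B ≈ 97.7 μT

Each loop contributes B = μ₀IR²/[2(R²+z²)^(3/2)] on the axis, with z measured from that loop.
Loop 1 (z = 0.0542 m): B₁ = 4.93×10⁻⁵ T. Loop 2 (z = 0.0568 m): B₂ = 4.84×10⁻⁵ T.
The fields add: B = B₁ + B₂ = 9.77×10⁻⁵ T.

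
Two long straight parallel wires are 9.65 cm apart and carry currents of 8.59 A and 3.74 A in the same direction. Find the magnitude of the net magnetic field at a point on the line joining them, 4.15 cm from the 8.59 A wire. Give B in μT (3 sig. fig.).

B ≈ 27.8 μT

Each long wire gives B = μ₀I/(2πd). Distances are d₁ = 0.0415 m and d₂ = 0.055 m.
B₁ = 4.14×10⁻⁵ T, B₂ = 1.36×10⁻⁵ T.
Between parallel currents the two contributions point in opposite directions, so they subtract. B = |B₁ − B₂| = |4.14×10⁻⁵ − 1.36×10⁻⁵| = 2.78×10⁻⁵ T.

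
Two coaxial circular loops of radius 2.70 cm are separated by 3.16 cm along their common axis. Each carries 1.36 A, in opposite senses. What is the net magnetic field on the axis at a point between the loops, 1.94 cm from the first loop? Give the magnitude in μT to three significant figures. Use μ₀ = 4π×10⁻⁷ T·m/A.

B ≈ 7.00 μT

Each loop contributes B = μ₀IR²/[2(R²+z²)^(3/2)] on the axis, with z measured from that loop.
Loop 1 (z = 0.0194 m): B₁ = 1.70×10⁻⁵ T. Loop 2 (z = 0.0122 m): B₂ = 2.40×10⁻⁵ T.
The fields oppose: B = |B₁ − B₂| = 7.00×10⁻⁶ T.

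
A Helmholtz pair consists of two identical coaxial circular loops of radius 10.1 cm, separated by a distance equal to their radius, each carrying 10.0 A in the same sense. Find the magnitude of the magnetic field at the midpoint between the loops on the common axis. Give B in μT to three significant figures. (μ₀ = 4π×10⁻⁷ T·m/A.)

B ≈ 89.0 μT

Each loop contributes B = μ₀IR²/[2(R²+z²)^(3/2)] on the axis, with z measured from that loop.
Loop 1 (z = 0.0505 m): B₁ = 4.45×10⁻⁵ T. Loop 2 (z = 0.0505 m): B₂ = 4.45×10⁻⁵ T.
The fields add: B = B₁ + B₂ = 8.90×10⁻⁵ T.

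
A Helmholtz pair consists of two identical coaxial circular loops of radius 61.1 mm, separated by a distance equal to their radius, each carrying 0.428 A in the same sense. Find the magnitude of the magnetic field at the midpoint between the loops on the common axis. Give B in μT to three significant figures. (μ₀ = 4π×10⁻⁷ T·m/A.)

B ≈ 6.30 μT

Each loop contributes B = μ₀IR²/[2(R²+z²)^(3/2)] on the axis, with z measured from that loop.
Loop 1 (z = 0.03055 m): B₁ = 3.15×10⁻⁶ T. Loop 2 (z = 0.03055 m): B₂ = 3.15×10⁻⁶ T.
The fields add: B = B₁ + B₂ = 6.30×10⁻⁶ T.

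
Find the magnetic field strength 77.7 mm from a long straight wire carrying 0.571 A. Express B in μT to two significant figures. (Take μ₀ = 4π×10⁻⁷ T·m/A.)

For an infinitely long straight wire, B = μ₀I/(2πd).
B = (4π×10⁻⁷ × 0.571) / (2π × 0.0777) = 1.47×10⁻⁶ T.

B ≈ 1.5 μT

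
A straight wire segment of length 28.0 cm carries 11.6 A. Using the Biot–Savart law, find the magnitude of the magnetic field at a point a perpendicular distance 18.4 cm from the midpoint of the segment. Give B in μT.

B ≈ 7.63 μT

For a finite straight segment, B = (μ₀I/4πd)(sinθ₁ + sinθ₂), where θ₁, θ₂ are the angles from the perpendicular to each end.
The perpendicular from the point meets the wire at its midpoint, so each end is L/2 = 0.14 m away along the wire.
sinθ₁ = 0.14/√(0.14²+0.184²) = 0.6055; sinθ₂ = 0.14/√(0.14²+0.184²) = 0.6055.
B = (4π×10⁻⁷ × 11.6) / (4π × 0.184) × (0.6055 + 0.6055) = 7.63×10⁻⁶ T.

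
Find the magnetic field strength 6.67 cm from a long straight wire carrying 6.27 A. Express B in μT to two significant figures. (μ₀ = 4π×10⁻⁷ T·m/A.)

For an infinitely long straight wire, B = μ₀I/(2πd).
B = (4π×10⁻⁷ × 6.27) / (2π × 0.0667) = 1.88×10⁻⁵ T.

B ≈ 19 μT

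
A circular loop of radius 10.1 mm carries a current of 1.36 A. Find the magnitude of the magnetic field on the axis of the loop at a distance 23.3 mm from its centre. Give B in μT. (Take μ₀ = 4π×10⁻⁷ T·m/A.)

B ≈ 5.32 μT

On the axis of a circular loop, B = μ₀IR² / [2(R²+z²)^(3/2)].
R² + z² = (0.0101)² + (0.0233)² = 0.0006449 m², and (R²+z²)^(3/2) = 1.64×10⁻⁵ m³.
B = (4π×10⁻⁷ × 1.36 × 0.000102) / (2 × 1.64×10⁻⁵) = 5.32×10⁻⁶ T.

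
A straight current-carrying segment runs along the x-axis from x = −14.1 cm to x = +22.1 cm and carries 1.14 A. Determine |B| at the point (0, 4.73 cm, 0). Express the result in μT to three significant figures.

For a finite straight segment, B = (μ₀I/4πd)(sinθ₁ + sinθ₂), where θ₁, θ₂ are the angles from the perpendicular to each end.
The perpendicular distance is d = 0.0473 m; the end-offsets along the wire are a = 0.141 m and b = 0.221 m.
sinθ₁ = 0.141/√(0.141²+0.0473²) = 0.9481; sinθ₂ = 0.221/√(0.221²+0.0473²) = 0.9779.
B = (4π×10⁻⁷ × 1.14) / (4π × 0.0473) × (0.9481 + 0.9779) = 4.64×10⁻⁶ T.

B ≈ 4.64 μT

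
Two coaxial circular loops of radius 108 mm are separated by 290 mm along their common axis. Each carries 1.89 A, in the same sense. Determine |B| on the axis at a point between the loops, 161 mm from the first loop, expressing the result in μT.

B ≈ 4.81 μT

Each loop contributes B = μ₀IR²/[2(R²+z²)^(3/2)] on the axis, with z measured from that loop.
Loop 1 (z = 0.161 m): B₁ = 1.90×10⁻⁶ T. Loop 2 (z = 0.129 m): B₂ = 2.91×10⁻⁶ T.
The fields add: B = B₁ + B₂ = 4.81×10⁻⁶ T.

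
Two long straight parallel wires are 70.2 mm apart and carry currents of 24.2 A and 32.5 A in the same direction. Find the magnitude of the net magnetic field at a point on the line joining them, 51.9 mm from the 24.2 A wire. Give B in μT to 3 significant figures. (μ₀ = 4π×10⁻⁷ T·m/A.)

B ≈ 262 μT

Each long wire gives B = μ₀I/(2πd). Distances are d₁ = 0.0519 m and d₂ = 0.0183 m.
B₁ = 9.33×10⁻⁵ T, B₂ = 3.55×10⁻⁴ T.
Between parallel currents the two contributions point in opposite directions, so they subtract. B = |B₁ − B₂| = |9.33×10⁻⁵ − 3.55×10⁻⁴| = 2.62×10⁻⁴ T.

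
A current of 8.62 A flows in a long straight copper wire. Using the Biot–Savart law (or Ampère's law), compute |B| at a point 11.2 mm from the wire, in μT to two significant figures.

For an infinitely long straight wire, B = μ₀I/(2πd).
B = (4π×10⁻⁷ × 8.62) / (2π × 0.0112) = 1.54×10⁻⁴ T.

B ≈ 150 μT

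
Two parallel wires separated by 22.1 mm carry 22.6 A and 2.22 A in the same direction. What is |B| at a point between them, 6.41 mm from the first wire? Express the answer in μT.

B ≈ 677 μT

Each long wire gives B = μ₀I/(2πd). Distances are d₁ = 0.00641 m and d₂ = 0.01569 m.
B₁ = 7.05×10⁻⁴ T, B₂ = 2.83×10⁻⁵ T.
Between parallel currents the two contributions point in opposite directions, so they subtract. B = |B₁ − B₂| = |7.05×10⁻⁴ − 2.83×10⁻⁵| = 6.77×10⁻⁴ T.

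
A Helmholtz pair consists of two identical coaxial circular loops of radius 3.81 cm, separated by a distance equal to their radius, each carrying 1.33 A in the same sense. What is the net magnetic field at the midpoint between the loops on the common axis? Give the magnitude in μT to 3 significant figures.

Each loop contributes B = μ₀IR²/[2(R²+z²)^(3/2)] on the axis, with z measured from that loop.
Loop 1 (z = 0.01905 m): B₁ = 1.57×10⁻⁵ T. Loop 2 (z = 0.01905 m): B₂ = 1.57×10⁻⁵ T.
The fields add: B = B₁ + B₂ = 3.14×10⁻⁵ T.

B ≈ 31.4 μT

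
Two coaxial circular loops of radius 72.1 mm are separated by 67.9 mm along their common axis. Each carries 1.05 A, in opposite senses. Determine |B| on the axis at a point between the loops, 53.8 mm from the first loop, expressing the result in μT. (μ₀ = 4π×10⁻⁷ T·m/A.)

Each loop contributes B = μ₀IR²/[2(R²+z²)^(3/2)] on the axis, with z measured from that loop.
Loop 1 (z = 0.0538 m): B₁ = 4.71×10⁻⁶ T. Loop 2 (z = 0.0141 m): B₂ = 8.65×10⁻⁶ T.
The fields oppose: B = |B₁ − B₂| = 3.94×10⁻⁶ T.

B ≈ 3.94 μT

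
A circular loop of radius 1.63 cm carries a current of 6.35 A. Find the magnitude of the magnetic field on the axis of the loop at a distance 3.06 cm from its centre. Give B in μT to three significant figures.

On the axis of a circular loop, B = μ₀IR² / [2(R²+z²)^(3/2)].
R² + z² = (0.0163)² + (0.0306)² = 0.001202 m², and (R²+z²)^(3/2) = 4.17×10⁻⁵ m³.
B = (4π×10⁻⁷ × 6.35 × 0.0002657) / (2 × 4.17×10⁻⁵) = 2.54×10⁻⁵ T.

B ≈ 25.4 μT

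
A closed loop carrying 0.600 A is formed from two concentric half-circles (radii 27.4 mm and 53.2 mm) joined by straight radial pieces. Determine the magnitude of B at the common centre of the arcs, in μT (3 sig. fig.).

The radial connectors point toward the centre, so dl × r̂ = 0 and they contribute nothing.
Each semicircle gives μ₀I/(4R): inner arc 6.88×10⁻⁶ T, outer arc 3.54×10⁻⁶ T.
The two arcs carry current in opposite angular senses, so their fields oppose: B = |6.88×10⁻⁶ − 3.54×10⁻⁶| = 3.34×10⁻⁶ T.

B ≈ 3.34 μT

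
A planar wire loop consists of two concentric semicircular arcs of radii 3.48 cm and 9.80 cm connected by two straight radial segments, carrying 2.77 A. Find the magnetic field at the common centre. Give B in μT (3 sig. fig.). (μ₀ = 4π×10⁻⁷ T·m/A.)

B ≈ 16.1 μT

The radial connectors point toward the centre, so dl × r̂ = 0 and they contribute nothing.
Each semicircle gives μ₀I/(4R): inner arc 2.50×10⁻⁵ T, outer arc 8.88×10⁻⁶ T.
The two arcs carry current in opposite angular senses, so their fields oppose: B = |2.50×10⁻⁵ − 8.88×10⁻⁶| = 1.61×10⁻⁵ T.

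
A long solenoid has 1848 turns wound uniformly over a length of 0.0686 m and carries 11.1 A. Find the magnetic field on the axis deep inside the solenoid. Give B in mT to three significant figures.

Inside a long solenoid, B = μ₀nI with n = 2.694×10⁴ turns/m.
B = 4π×10⁻⁷ × 2.694×10⁴ × 11.1 = 0.376 T.

B ≈ 376 mT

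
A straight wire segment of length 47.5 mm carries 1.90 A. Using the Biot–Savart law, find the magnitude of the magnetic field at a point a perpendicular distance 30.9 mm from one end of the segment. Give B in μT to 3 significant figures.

B ≈ 5.15 μT

For a finite straight segment, B = (μ₀I/4πd)(sinθ₁ + sinθ₂), where θ₁, θ₂ are the angles from the perpendicular to each end.
The perpendicular foot is at one end, so the two end-offsets along the wire are 0 and L = 0.0475 m.
sinθ₁ = 0/√(0²+0.0309²) = 0.0000; sinθ₂ = 0.0475/√(0.0475²+0.0309²) = 0.8382.
B = (4π×10⁻⁷ × 1.90) / (4π × 0.0309) × (0.0000 + 0.8382) = 5.15×10⁻⁶ T.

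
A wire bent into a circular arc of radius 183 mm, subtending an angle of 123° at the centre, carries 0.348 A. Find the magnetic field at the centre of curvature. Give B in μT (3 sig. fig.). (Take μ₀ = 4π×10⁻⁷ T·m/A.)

B ≈ 0.408 μT

The Biot–Savart field of a circular arc at its centre is B = μ₀Iφ/(4πR), with φ = 2.147 rad.
B = (4π×10⁻⁷ × 0.348 × 2.147) / (4π × 0.183) = 4.08×10⁻⁷ T.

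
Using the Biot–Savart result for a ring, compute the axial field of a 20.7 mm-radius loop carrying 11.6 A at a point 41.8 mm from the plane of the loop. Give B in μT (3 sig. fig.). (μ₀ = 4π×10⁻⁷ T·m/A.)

On the axis of a circular loop, B = μ₀IR² / [2(R²+z²)^(3/2)].
R² + z² = (0.0207)² + (0.0418)² = 0.002176 m², and (R²+z²)^(3/2) = 1.01×10⁻⁴ m³.
B = (4π×10⁻⁷ × 11.6 × 0.0004285) / (2 × 1.01×10⁻⁴) = 3.08×10⁻⁵ T.

B ≈ 30.8 μT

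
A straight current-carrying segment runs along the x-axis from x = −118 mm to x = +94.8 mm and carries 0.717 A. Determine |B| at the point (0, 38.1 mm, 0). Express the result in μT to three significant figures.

B ≈ 3.54 μT

For a finite straight segment, B = (μ₀I/4πd)(sinθ₁ + sinθ₂), where θ₁, θ₂ are the angles from the perpendicular to each end.
The perpendicular distance is d = 0.0381 m; the end-offsets along the wire are a = 0.118 m and b = 0.0948 m.
sinθ₁ = 0.118/√(0.118²+0.0381²) = 0.9516; sinθ₂ = 0.0948/√(0.0948²+0.0381²) = 0.9279.
B = (4π×10⁻⁷ × 0.717) / (4π × 0.0381) × (0.9516 + 0.9279) = 3.54×10⁻⁶ T.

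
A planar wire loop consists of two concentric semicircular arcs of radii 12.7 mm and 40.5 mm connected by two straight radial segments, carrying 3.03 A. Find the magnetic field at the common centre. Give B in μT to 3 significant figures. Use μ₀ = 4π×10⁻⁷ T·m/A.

B ≈ 51.4 μT

The radial connectors point toward the centre, so dl × r̂ = 0 and they contribute nothing.
Each semicircle gives μ₀I/(4R): inner arc 7.50×10⁻⁵ T, outer arc 2.35×10⁻⁵ T.
The two arcs carry current in opposite angular senses, so their fields oppose: B = |7.50×10⁻⁵ − 2.35×10⁻⁵| = 5.14×10⁻⁵ T.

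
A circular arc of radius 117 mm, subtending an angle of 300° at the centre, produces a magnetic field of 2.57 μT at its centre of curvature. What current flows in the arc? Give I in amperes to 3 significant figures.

I ≈ 0.574 A

For a circular arc, B = μ₀Iφ/(4πR) with φ in radians; here φ = 5.236 rad.
So I = 4πRB/(μ₀φ) = 4π × 0.117 × 2.57×10⁻⁶ / (4π×10⁻⁷ × 5.236) = 0.574 A.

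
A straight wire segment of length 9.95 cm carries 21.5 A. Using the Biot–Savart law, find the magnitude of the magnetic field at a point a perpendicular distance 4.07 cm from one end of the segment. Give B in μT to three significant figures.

B ≈ 48.9 μT

For a finite straight segment, B = (μ₀I/4πd)(sinθ₁ + sinθ₂), where θ₁, θ₂ are the angles from the perpendicular to each end.
The perpendicular foot is at one end, so the two end-offsets along the wire are 0 and L = 0.0995 m.
sinθ₁ = 0/√(0²+0.0407²) = 0.0000; sinθ₂ = 0.0995/√(0.0995²+0.0407²) = 0.9256.
B = (4π×10⁻⁷ × 21.5) / (4π × 0.0407) × (0.0000 + 0.9256) = 4.89×10⁻⁵ T.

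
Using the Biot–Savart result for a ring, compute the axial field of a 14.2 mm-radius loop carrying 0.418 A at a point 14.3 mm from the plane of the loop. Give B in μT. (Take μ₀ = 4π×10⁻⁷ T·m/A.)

On the axis of a circular loop, B = μ₀IR² / [2(R²+z²)^(3/2)].
R² + z² = (0.0142)² + (0.0143)² = 0.0004061 m², and (R²+z²)^(3/2) = 8.18×10⁻⁶ m³.
B = (4π×10⁻⁷ × 0.418 × 0.0002016) / (2 × 8.18×10⁻⁶) = 6.47×10⁻⁶ T.

B ≈ 6.47 μT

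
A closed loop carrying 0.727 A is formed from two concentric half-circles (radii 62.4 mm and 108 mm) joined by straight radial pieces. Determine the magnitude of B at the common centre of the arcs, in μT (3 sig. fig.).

The radial connectors point toward the centre, so dl × r̂ = 0 and they contribute nothing.
Each semicircle gives μ₀I/(4R): inner arc 3.66×10⁻⁶ T, outer arc 2.11×10⁻⁶ T.
The two arcs carry current in opposite angular senses, so their fields oppose: B = |3.66×10⁻⁶ − 2.11×10⁻⁶| = 1.55×10⁻⁶ T.

B ≈ 1.55 μT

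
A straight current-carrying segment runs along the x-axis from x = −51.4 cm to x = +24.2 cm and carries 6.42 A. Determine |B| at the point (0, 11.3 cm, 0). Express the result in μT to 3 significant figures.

For a finite straight segment, B = (μ₀I/4πd)(sinθ₁ + sinθ₂), where θ₁, θ₂ are the angles from the perpendicular to each end.
The perpendicular distance is d = 0.113 m; the end-offsets along the wire are a = 0.514 m and b = 0.242 m.
sinθ₁ = 0.514/√(0.514²+0.113²) = 0.9767; sinθ₂ = 0.242/√(0.242²+0.113²) = 0.9061.
B = (4π×10⁻⁷ × 6.42) / (4π × 0.113) × (0.9767 + 0.9061) = 1.07×10⁻⁵ T.

B ≈ 10.7 μT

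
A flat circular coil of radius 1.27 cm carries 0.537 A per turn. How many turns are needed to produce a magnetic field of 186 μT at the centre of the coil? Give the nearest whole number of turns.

N = 7

For an N-turn coil, B = Nμ₀I/(2R). A single turn gives B₁ = 2.66×10⁻⁵ T with R = 0.0127 m.
N = B/B₁ = 1.86×10⁻⁴ / 2.66×10⁻⁵ = 7.00.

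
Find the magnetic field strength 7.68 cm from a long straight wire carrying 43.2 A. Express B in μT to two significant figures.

For an infinitely long straight wire, B = μ₀I/(2πd).
B = (4π×10⁻⁷ × 43.2) / (2π × 0.0768) = 1.13×10⁻⁴ T.

B ≈ 110 μT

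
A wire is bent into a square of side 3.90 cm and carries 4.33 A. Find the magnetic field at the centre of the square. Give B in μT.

B ≈ 126 μT

Each side is a finite straight segment at perpendicular distance d = a/(2 tan(π/4)) = 0.0195 m from the centre, with end-angles ±π/4.
One side contributes B₁ = (μ₀I/4πd)·2 sin(π/4) = 3.14×10⁻⁵ T.
All 4 sides add in the same direction: B = 4 × 3.14×10⁻⁵ = 1.26×10⁻⁴ T.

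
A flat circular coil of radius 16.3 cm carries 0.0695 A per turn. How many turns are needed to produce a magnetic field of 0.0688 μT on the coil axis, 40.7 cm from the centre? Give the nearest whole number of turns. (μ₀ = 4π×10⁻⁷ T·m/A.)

For an N-turn coil, B = Nμ₀IR²/[2(R²+z²)^(3/2)]. A single turn gives B₁ = 1.38×10⁻⁸ T with R = 0.163 m, z = 0.407 m.
N = B/B₁ = 6.88×10⁻⁸ / 1.38×10⁻⁸ = 5.00.

N = 5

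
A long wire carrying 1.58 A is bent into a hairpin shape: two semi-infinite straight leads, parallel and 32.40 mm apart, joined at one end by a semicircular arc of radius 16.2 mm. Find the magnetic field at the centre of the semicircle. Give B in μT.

The semicircular arc contributes B_arc = μ₀I·π/(4πR) = μ₀I/(4R) = 3.06×10⁻⁵ T.
Each semi-infinite lead is at perpendicular distance R = 0.0162 m from the centre, with the perpendicular foot at its near end, so it contributes μ₀I/(4πR); both point the same way, together 1.95×10⁻⁵ T.
Arc and leads all point the same direction: B = 3.06×10⁻⁵ + 1.95×10⁻⁵ = 5.01×10⁻⁵ T.

B ≈ 50.1 μT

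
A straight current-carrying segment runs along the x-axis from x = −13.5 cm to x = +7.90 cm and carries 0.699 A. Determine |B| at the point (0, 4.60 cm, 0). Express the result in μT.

For a finite straight segment, B = (μ₀I/4πd)(sinθ₁ + sinθ₂), where θ₁, θ₂ are the angles from the perpendicular to each end.
The perpendicular distance is d = 0.046 m; the end-offsets along the wire are a = 0.135 m and b = 0.079 m.
sinθ₁ = 0.135/√(0.135²+0.046²) = 0.9466; sinθ₂ = 0.079/√(0.079²+0.046²) = 0.8642.
B = (4π×10⁻⁷ × 0.699) / (4π × 0.046) × (0.9466 + 0.8642) = 2.75×10⁻⁶ T.

B ≈ 2.75 μT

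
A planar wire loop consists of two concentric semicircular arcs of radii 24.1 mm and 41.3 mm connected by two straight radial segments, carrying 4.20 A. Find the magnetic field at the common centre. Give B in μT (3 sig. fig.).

B ≈ 22.8 μT

The radial connectors point toward the centre, so dl × r̂ = 0 and they contribute nothing.
Each semicircle gives μ₀I/(4R): inner arc 5.47×10⁻⁵ T, outer arc 3.19×10⁻⁵ T.
The two arcs carry current in opposite angular senses, so their fields oppose: B = |5.47×10⁻⁵ − 3.19×10⁻⁵| = 2.28×10⁻⁵ T.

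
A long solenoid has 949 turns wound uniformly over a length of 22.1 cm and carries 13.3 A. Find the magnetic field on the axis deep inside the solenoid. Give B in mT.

Inside a long solenoid, B = μ₀nI with n = 4294 turns/m.
B = 4π×10⁻⁷ × 4294 × 13.3 = 7.18×10⁻² T.

B ≈ 71.8 mT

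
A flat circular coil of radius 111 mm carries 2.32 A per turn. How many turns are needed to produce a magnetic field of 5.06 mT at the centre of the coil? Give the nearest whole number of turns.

For an N-turn coil, B = Nμ₀I/(2R). A single turn gives B₁ = 1.31×10⁻⁵ T with R = 0.111 m.
N = B/B₁ = 5.06×10⁻³ / 1.31×10⁻⁵ = 385.31.

N = 385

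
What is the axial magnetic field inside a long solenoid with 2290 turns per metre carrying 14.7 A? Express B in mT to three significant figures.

Inside a long solenoid, B = μ₀nI with n = 2290 turns/m.
B = 4π×10⁻⁷ × 2290 × 14.7 = 4.23×10⁻² T.

B ≈ 42.3 mT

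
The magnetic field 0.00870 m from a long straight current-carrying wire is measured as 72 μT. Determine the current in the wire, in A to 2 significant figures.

For a long straight wire B = μ₀I/(2πd), so I = 2πdB/μ₀.
I = 2π × 0.0087 × 7.20×10⁻⁵ / (4π×10⁻⁷) = 3.13 A.

I ≈ 3.1 A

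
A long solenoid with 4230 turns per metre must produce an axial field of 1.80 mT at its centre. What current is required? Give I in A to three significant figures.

Inside a long solenoid B = μ₀nI with n = 4230 m⁻¹, so I = B/(μ₀n).
I = 1.80×10⁻³ / (4π×10⁻⁷ × 4230) = 0.339 A.

I ≈ 0.339 A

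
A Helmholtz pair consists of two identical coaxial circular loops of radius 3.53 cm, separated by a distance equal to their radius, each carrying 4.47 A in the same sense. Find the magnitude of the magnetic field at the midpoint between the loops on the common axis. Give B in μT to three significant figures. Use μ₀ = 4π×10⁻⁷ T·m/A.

B ≈ 114 μT

Each loop contributes B = μ₀IR²/[2(R²+z²)^(3/2)] on the axis, with z measured from that loop.
Loop 1 (z = 0.01765 m): B₁ = 5.69×10⁻⁵ T. Loop 2 (z = 0.01765 m): B₂ = 5.69×10⁻⁵ T.
The fields add: B = B₁ + B₂ = 1.14×10⁻⁴ T.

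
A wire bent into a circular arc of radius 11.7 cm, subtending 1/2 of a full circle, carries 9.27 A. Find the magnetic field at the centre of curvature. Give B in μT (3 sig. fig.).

B ≈ 24.9 μT

The Biot–Savart field of a circular arc at its centre is B = μ₀Iφ/(4πR), with φ = 3.142 rad.
B = (4π×10⁻⁷ × 9.27 × 3.142) / (4π × 0.117) = 2.49×10⁻⁵ T.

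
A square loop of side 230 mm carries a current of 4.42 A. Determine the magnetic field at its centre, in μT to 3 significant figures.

B ≈ 21.7 μT

Each side is a finite straight segment at perpendicular distance d = a/(2 tan(π/4)) = 0.115 m from the centre, with end-angles ±π/4.
One side contributes B₁ = (μ₀I/4πd)·2 sin(π/4) = 5.44×10⁻⁶ T.
All 4 sides add in the same direction: B = 4 × 5.44×10⁻⁶ = 2.17×10⁻⁵ T.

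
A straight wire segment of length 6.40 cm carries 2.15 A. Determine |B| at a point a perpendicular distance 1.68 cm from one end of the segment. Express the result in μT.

B ≈ 12.4 μT

For a finite straight segment, B = (μ₀I/4πd)(sinθ₁ + sinθ₂), where θ₁, θ₂ are the angles from the perpendicular to each end.
The perpendicular foot is at one end, so the two end-offsets along the wire are 0 and L = 0.064 m.
sinθ₁ = 0/√(0²+0.0168²) = 0.0000; sinθ₂ = 0.064/√(0.064²+0.0168²) = 0.9672.
B = (4π×10⁻⁷ × 2.15) / (4π × 0.0168) × (0.0000 + 0.9672) = 1.24×10⁻⁵ T.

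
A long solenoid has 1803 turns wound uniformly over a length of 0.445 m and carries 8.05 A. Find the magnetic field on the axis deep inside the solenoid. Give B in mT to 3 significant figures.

B ≈ 41.0 mT

Inside a long solenoid, B = μ₀nI with n = 4052 turns/m.
B = 4π×10⁻⁷ × 4052 × 8.05 = 4.10×10⁻² T.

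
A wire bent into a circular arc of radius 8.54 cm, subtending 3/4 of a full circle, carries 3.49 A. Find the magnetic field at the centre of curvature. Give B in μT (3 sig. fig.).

B ≈ 19.3 μT

The Biot–Savart field of a circular arc at its centre is B = μ₀Iφ/(4πR), with φ = 4.712 rad.
B = (4π×10⁻⁷ × 3.49 × 4.712) / (4π × 0.0854) = 1.93×10⁻⁵ T.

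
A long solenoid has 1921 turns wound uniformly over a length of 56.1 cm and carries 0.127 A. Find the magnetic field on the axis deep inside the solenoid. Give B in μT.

Inside a long solenoid, B = μ₀nI with n = 3424 turns/m.
B = 4π×10⁻⁷ × 3424 × 0.127 = 5.46×10⁻⁴ T.

B ≈ 546 μT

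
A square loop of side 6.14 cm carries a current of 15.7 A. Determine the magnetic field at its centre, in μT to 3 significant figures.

Each side is a finite straight segment at perpendicular distance d = a/(2 tan(π/4)) = 0.0307 m from the centre, with end-angles ±π/4.
One side contributes B₁ = (μ₀I/4πd)·2 sin(π/4) = 7.23×10⁻⁵ T.
All 4 sides add in the same direction: B = 4 × 7.23×10⁻⁵ = 2.89×10⁻⁴ T.

B ≈ 289 μT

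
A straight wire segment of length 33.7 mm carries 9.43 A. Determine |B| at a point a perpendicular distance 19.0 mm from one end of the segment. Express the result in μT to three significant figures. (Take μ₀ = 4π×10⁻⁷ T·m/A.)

B ≈ 43.2 μT

For a finite straight segment, B = (μ₀I/4πd)(sinθ₁ + sinθ₂), where θ₁, θ₂ are the angles from the perpendicular to each end.
The perpendicular foot is at one end, so the two end-offsets along the wire are 0 and L = 0.0337 m.
sinθ₁ = 0/√(0²+0.019²) = 0.0000; sinθ₂ = 0.0337/√(0.0337²+0.019²) = 0.8711.
B = (4π×10⁻⁷ × 9.43) / (4π × 0.019) × (0.0000 + 0.8711) = 4.32×10⁻⁵ T.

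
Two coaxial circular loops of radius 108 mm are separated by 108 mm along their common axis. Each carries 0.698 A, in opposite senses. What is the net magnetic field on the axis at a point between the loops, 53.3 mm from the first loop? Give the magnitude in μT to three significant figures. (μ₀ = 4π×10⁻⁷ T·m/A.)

Each loop contributes B = μ₀IR²/[2(R²+z²)^(3/2)] on the axis, with z measured from that loop.
Loop 1 (z = 0.0533 m): B₁ = 2.93×10⁻⁶ T. Loop 2 (z = 0.0547 m): B₂ = 2.88×10⁻⁶ T.
The fields oppose: B = |B₁ − B₂| = 4.52×10⁻⁸ T.

B ≈ 0.0452 μT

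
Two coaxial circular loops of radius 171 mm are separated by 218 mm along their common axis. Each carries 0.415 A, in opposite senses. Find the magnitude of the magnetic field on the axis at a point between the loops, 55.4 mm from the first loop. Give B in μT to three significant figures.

Each loop contributes B = μ₀IR²/[2(R²+z²)^(3/2)] on the axis, with z measured from that loop.
Loop 1 (z = 0.0554 m): B₁ = 1.31×10⁻⁶ T. Loop 2 (z = 0.1626 m): B₂ = 5.80×10⁻⁷ T.
The fields oppose: B = |B₁ − B₂| = 7.33×10⁻⁷ T.

B ≈ 0.733 μT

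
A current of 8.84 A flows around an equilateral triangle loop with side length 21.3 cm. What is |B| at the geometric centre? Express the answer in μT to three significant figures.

B ≈ 74.7 μT

Each side is a finite straight segment at perpendicular distance d = a/(2 tan(π/3)) = 0.06149 m from the centre, with end-angles ±π/3.
One side contributes B₁ = (μ₀I/4πd)·2 sin(π/3) = 2.49×10⁻⁵ T.
All 3 sides add in the same direction: B = 3 × 2.49×10⁻⁵ = 7.47×10⁻⁵ T.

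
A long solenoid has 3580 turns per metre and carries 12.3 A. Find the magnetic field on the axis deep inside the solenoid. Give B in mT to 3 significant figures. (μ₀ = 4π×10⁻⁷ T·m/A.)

B ≈ 55.3 mT

Inside a long solenoid, B = μ₀nI with n = 3580 turns/m.
B = 4π×10⁻⁷ × 3580 × 12.3 = 5.53×10⁻² T.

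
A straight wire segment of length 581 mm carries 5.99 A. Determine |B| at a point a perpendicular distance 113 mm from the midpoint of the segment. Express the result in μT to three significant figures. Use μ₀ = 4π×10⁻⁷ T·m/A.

For a finite straight segment, B = (μ₀I/4πd)(sinθ₁ + sinθ₂), where θ₁, θ₂ are the angles from the perpendicular to each end.
The perpendicular from the point meets the wire at its midpoint, so each end is L/2 = 0.2905 m away along the wire.
sinθ₁ = 0.2905/√(0.2905²+0.113²) = 0.9320; sinθ₂ = 0.2905/√(0.2905²+0.113²) = 0.9320.
B = (4π×10⁻⁷ × 5.99) / (4π × 0.113) × (0.9320 + 0.9320) = 9.88×10⁻⁶ T.

B ≈ 9.88 μT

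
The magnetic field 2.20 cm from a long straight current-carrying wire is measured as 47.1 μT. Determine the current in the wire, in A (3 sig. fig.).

For a long straight wire B = μ₀I/(2πd), so I = 2πdB/μ₀.
I = 2π × 0.022 × 4.71×10⁻⁵ / (4π×10⁻⁷) = 5.18 A.

I ≈ 5.18 A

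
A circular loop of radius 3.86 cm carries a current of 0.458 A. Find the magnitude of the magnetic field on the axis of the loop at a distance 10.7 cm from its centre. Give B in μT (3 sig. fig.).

B ≈ 0.291 μT

On the axis of a circular loop, B = μ₀IR² / [2(R²+z²)^(3/2)].
R² + z² = (0.0386)² + (0.107)² = 0.01294 m², and (R²+z²)^(3/2) = 1.47×10⁻³ m³.
B = (4π×10⁻⁷ × 0.458 × 0.00149) / (2 × 1.47×10⁻³) = 2.91×10⁻⁷ T.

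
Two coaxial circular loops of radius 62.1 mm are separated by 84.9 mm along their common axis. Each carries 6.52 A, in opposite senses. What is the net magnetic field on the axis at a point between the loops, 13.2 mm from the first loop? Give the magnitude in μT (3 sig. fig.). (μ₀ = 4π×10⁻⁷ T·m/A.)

B ≈ 43.2 μT

Each loop contributes B = μ₀IR²/[2(R²+z²)^(3/2)] on the axis, with z measured from that loop.
Loop 1 (z = 0.0132 m): B₁ = 6.17×10⁻⁵ T. Loop 2 (z = 0.0717 m): B₂ = 1.85×10⁻⁵ T.
The fields oppose: B = |B₁ − B₂| = 4.32×10⁻⁵ T.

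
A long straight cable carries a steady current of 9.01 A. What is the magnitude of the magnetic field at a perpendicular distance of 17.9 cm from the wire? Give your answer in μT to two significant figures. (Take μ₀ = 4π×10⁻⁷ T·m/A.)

For an infinitely long straight wire, B = μ₀I/(2πd).
B = (4π×10⁻⁷ × 9.01) / (2π × 0.179) = 1.01×10⁻⁵ T.

B ≈ 10 μT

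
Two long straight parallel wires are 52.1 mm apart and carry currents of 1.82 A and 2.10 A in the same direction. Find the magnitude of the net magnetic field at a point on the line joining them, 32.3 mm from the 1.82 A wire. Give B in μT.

Each long wire gives B = μ₀I/(2πd). Distances are d₁ = 0.0323 m and d₂ = 0.0198 m.
B₁ = 1.13×10⁻⁵ T, B₂ = 2.12×10⁻⁵ T.
Between parallel currents the two contributions point in opposite directions, so they subtract. B = |B₁ − B₂| = |1.13×10⁻⁵ − 2.12×10⁻⁵| = 9.94×10⁻⁶ T.

B ≈ 9.94 μT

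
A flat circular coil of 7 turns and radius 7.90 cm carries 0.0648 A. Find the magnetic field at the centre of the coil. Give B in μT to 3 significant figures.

For an N-turn flat coil, B = Nμ₀I/(2R) with R = 0.079 m.
B = 7 × 5.15×10⁻⁷ T = 3.61×10⁻⁶ T.

B ≈ 3.61 μT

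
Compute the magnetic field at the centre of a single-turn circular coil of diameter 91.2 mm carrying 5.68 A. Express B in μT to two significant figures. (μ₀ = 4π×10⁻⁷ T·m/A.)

At the centre of a circular loop the Biot–Savart law gives B = μ₀I/(2R) (so R = 0.0456 m).
B = (4π×10⁻⁷ × 5.68) / (2 × 0.0456) = 7.83×10⁻⁵ T.

B ≈ 78 μT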